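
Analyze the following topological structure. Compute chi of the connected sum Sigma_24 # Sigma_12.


chi(Sigma_24) = 2 - 2*24 = -46
chi(Sigma_12) = 2 - 2*12 = -22
For surfaces: chi(A#B) = chi(A) + chi(B) - 2.
chi = -46 + -22 - 2 = -70

-70


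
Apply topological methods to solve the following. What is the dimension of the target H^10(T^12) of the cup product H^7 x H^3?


Cup product: H^p x H^q -> H^{p+q}; here p+q = 7+3 = 10.
rank H^k(T^n) = C(n,k).
C(12,10) = 66

66


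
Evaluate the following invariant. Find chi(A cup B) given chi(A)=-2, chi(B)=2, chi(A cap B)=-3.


chi(A cup B) = chi(A) + chi(B) - chi(A cap B)
= -2 + (2) - (-3)
= 3

3


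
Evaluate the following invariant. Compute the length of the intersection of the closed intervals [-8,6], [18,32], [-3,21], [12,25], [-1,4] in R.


Intersection = [max(a_i), min(b_i)] = [18, 4].
Since 18 > 4, the intersection is empty.
Length = 0

0


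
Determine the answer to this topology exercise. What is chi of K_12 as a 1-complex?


K_12: V = 12, E = C(12,2) = 66.
chi = V - E = 12 - 66 = -54

-54


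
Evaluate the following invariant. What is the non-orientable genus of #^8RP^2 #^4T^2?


Since a >= 1, the sum is non-orientable; each T^2 can be replaced by RP^2 # RP^2 (since T^2#RP^2 = 3RP^2).
Total crosscaps k = 8 + 2*4 = 16.
Check via chi: chi = 8*1 + 4*0 - (8+4-1)*2 = -14 = 2 - k = -14. Consistent.

16


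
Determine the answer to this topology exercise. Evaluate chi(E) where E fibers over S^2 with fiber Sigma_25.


chi(S^2) = 2 (n even), chi(Sigma_25) = 2 - 2*25 = -48.
chi(E) = 2 * (-48) = -96

-96


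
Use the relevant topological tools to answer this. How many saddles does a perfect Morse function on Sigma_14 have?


A perfect Morse function has m_k = b_k.
For Sigma_14: b_0=1, b_1=2g=28, b_2=1.
Saddles m_1 = 2g = 28

28


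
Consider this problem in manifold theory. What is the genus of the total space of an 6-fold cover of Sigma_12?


For an n-sheeted cover: chi(E) = n * chi(B).
chi(Sigma_12) = 2 - 2*12 = -22.
chi(E) = 6 * (-22) = -132.
genus(E) = (2 - chi(E))/2 = (2 - (-132))/2 = 134/2 = 67

67


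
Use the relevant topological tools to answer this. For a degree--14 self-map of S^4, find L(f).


On S^4: L(f) = tr(f_0*) + (-1)^4 tr(f_4*) = 1 + (-1)^4 * deg(f).
L(f) = 1 + (-1)^4 * -14 = 1 + -14 = -13

-13


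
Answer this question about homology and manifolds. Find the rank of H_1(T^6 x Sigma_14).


pi_1(A x B) = pi_1(A) x pi_1(B); rank of abelianization = b_1.
b_1(T^6) = 6, b_1(Sigma_14) = 2*14 = 28.
b_1(product) = 6 + 28 = 34

34


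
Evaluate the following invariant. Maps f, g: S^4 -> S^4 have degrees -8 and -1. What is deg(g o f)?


Degree is multiplicative under composition: deg(g o f) = deg(g) * deg(f).
= -1 * -8 = 8

8


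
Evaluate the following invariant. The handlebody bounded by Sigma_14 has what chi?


A genus-g handlebody deformation retracts to a wedge of g circles.
chi(vee_g S^1) = 1 - g.
chi(H_14) = 1 - 14 = -13

-13


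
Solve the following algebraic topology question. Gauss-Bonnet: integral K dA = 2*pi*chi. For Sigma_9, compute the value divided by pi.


Gauss-Bonnet: integral K dA = 2*pi*chi(M).
chi(Sigma_9) = 2 - 2*9 = -16.
(integral K dA)/pi = 2*chi = 2*(-16) = -32

-32


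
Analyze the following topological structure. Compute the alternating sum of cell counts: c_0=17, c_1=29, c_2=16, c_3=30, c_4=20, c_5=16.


chi = sum_k (-1)^k c_k.
= (-1)^0*17 + (-1)^1*29 + (-1)^2*16 + (-1)^3*30 + (-1)^4*20 + (-1)^5*16
= (17) + (-29) + (16) + (-30) + (20) + (-16)
= -22

-22


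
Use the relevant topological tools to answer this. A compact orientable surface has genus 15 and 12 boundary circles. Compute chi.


For a compact orientable surface with genus g and b boundary components: chi = 2 - 2g - b.
chi = 2 - 2*15 - 12 = 2 - 30 - 12 = -40

-40


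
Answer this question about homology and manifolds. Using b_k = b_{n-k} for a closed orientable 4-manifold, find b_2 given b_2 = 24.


Poincare duality for closed orientable n-manifolds: b_k = b_{n-k}.
Here n = 4, so b_2 = b_2 = 24

24


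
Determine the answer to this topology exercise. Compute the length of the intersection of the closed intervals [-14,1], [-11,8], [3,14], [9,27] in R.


Intersection = [max(a_i), min(b_i)] = [9, 1].
Since 9 > 1, the intersection is empty.
Length = 0

0


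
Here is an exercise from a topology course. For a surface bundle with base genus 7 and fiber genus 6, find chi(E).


For a fiber bundle F -> E -> B (with CW structure): chi(E) = chi(B) * chi(F).
chi(Sigma_7) = -12, chi(Sigma_6) = -10.
chi(E) = (-12) * (-10) = 120

120


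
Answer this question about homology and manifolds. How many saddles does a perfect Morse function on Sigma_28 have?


A perfect Morse function has m_k = b_k.
For Sigma_28: b_0=1, b_1=2g=56, b_2=1.
Saddles m_1 = 2g = 56

56


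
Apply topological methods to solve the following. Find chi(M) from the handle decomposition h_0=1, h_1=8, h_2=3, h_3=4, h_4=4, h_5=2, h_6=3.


Handles of index k contribute (-1)^k to chi (same as CW cells).
chi = (1) + (-8) + (3) + (-4) + (4) + (-2) + (3) = -3

-3


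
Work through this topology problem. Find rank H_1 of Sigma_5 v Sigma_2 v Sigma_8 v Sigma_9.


For a wedge X v Y: reduced H_k(X v Y) = H_k(X) + H_k(Y).
Each Sigma_g contributes b_1 = 2g.
b_1 = 10 + 4 + 16 + 18 = 48

48


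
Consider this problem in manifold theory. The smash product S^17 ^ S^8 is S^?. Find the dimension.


S^m ^ S^n = S^{m+n}.
k = 17 + 8 = 25

25


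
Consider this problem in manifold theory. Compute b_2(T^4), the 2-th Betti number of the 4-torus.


By the Kunneth formula, b_k(T^n) = C(n,k).
b_2(T^4) = C(4,2).
C(4,2) = 4!/(2!*2!) = 6

6


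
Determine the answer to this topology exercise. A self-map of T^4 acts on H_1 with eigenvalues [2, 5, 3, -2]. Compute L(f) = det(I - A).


For a torus self-map: L(f) = det(I - A) where A acts on H_1.
L(f) = (1-2) * (1-5) * (1-3) * (1--2) = -1 * -4 * -2 * 3 = -24

-24


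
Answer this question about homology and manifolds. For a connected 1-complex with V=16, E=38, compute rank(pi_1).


For a connected graph: rank(pi_1) = b_1 = E - V + 1 = 1 - chi.
chi = V - E = 16 - 38 = -22.
rank = 1 - (-22) = 38 - 16 + 1 = 23

23


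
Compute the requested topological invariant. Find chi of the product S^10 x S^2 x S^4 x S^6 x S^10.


chi is multiplicative: chi(X x Y) = chi(X) chi(Y).
Each even-dim sphere has chi = 2. There are 5 factors.
chi = 2^5 = 32

32


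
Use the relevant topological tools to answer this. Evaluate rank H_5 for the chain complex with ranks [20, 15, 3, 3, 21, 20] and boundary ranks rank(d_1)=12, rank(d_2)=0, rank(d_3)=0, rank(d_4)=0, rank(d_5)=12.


rank H_k = rank(ker d_k) - rank(im d_{k+1}).
rank(ker d_5) = rank(C_5) - rank(d_5) = 20 - 12 = 8.
rank(im d_{5+1}) = 0.
rank H_5 = 8 - 0 = 8

8


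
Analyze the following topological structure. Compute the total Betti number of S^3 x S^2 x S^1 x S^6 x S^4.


Total Betti number is multiplicative under products.
Each S^d (d>=1) has total Betti number 2.
There are 5 sphere factors.
Total = 2^5 = 32

32


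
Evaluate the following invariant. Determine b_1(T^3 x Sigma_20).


pi_1(A x B) = pi_1(A) x pi_1(B); rank of abelianization = b_1.
b_1(T^3) = 3, b_1(Sigma_20) = 2*20 = 40.
b_1(product) = 3 + 40 = 43

43


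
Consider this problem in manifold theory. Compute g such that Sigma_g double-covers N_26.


chi(N_26) = 2 - 26 = -24.
Double cover: chi(Sigma_g) = 2 * chi(N_26) = 2*(-24) = -48.
2 - 2g = -48, so g = (2 - (-48))/2 = 50/2 = 25

25


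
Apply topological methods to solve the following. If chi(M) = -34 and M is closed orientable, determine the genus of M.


chi = 2 - 2g for closed orientable surfaces.
-34 = 2 - 2g
2g = 2 - (-34) = 36
g = 18

18


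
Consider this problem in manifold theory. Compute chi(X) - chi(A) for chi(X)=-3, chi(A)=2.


Relative Euler characteristic: chi(X, A) = chi(X) - chi(A).
= -3 - (2) = -5

-5


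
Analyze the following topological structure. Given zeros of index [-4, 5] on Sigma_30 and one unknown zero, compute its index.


Poincare-Hopf: sum of indices = chi(M).
chi(Sigma_30) = 2 - 2*30 = -58.
Sum of known indices = 1.
x = chi - (sum known) = -58 - (1) = -59

-59


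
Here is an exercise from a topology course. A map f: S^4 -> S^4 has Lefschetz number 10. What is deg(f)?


L(f) = 1 + (-1)^4 deg(f) on S^4.
10 = 1 + (-1)^4 * deg(f)
(-1)^4 * deg(f) = 9
deg(f) = 9

9


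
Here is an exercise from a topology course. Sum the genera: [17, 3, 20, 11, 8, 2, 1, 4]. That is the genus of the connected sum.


Genus is additive under connected sum of orientable surfaces.
g = 17 + 3 + 20 + 11 + 8 + 2 + 1 + 4 = 66

66


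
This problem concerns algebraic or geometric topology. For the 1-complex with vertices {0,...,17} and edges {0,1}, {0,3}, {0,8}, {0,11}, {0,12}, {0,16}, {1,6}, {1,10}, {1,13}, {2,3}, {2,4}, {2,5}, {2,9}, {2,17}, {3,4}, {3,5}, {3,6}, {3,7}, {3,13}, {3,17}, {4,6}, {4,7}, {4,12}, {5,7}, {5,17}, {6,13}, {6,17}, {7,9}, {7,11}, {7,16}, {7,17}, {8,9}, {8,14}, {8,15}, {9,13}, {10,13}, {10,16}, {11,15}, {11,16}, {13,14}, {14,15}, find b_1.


b_1 = E - V + (number of components).
E = 41, V = 18, components = 1.
b_1 = 41 - 18 + 1 = 24

24


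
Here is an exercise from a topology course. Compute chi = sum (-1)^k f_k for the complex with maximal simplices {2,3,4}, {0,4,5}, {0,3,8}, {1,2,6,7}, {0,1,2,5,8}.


Enumerate all faces; f-vector: f_0=9, f_1=22, f_2=17, f_3=6, f_4=1.
chi = sum (-1)^k f_k = -1

-1


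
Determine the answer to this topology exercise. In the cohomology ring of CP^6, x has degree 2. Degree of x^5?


|x| = 2 in H^*(CP^n).
|x^5| = 5 * |x| = 5 * 2 = 10

10


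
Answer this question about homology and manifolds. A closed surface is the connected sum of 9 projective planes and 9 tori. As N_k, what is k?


Since a >= 1, the sum is non-orientable; each T^2 can be replaced by RP^2 # RP^2 (since T^2#RP^2 = 3RP^2).
Total crosscaps k = 9 + 2*9 = 27.
Check via chi: chi = 9*1 + 9*0 - (9+9-1)*2 = -25 = 2 - k = -25. Consistent.

27


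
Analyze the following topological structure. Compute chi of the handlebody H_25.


A genus-g handlebody deformation retracts to a wedge of g circles.
chi(vee_g S^1) = 1 - g.
chi(H_25) = 1 - 25 = -24

-24


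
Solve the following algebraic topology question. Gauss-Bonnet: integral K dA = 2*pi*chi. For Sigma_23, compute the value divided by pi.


Gauss-Bonnet: integral K dA = 2*pi*chi(M).
chi(Sigma_23) = 2 - 2*23 = -44.
(integral K dA)/pi = 2*chi = 2*(-44) = -88

-88


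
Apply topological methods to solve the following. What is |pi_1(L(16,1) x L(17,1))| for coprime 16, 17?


pi_1(X x Y) = pi_1(X) x pi_1(Y).
pi_1(L(16,1)) = Z/16, pi_1(L(17,1)) = Z/17.
|Z/16 x Z/17| = 16 * 17 = 272

272


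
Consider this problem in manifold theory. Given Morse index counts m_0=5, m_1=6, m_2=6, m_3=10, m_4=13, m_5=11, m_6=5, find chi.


Morse theory: chi(M) = sum_k (-1)^k m_k where m_k = #(index-k critical points).
= (5) + (-6) + (6) + (-10) + (13) + (-11) + (5) = 2

2


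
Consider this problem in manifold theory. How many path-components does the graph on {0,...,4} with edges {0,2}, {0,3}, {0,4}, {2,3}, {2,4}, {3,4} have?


Run DFS/union-find over 5 vertices.
V = 5, E = 6.
Number of components = 2

2


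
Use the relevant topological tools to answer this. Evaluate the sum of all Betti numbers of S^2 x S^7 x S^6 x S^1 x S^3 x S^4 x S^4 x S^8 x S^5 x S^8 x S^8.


Total Betti number is multiplicative under products.
Each S^d (d>=1) has total Betti number 2.
There are 11 sphere factors.
Total = 2^11 = 2048

2048


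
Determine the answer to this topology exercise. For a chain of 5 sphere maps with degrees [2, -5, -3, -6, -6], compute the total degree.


Degree is multiplicative: deg(composition) = product of degrees.
= (2) * (-5) * (-3) * (-6) * (-6) = 1080

1080


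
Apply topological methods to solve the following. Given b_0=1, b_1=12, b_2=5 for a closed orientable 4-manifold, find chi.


By Poincare duality b_k = b_{4-k}, so full Betti numbers: b_0=1, b_1=12, b_2=5, b_3=12, b_4=1.
chi = sum (-1)^k b_k = -17

-17


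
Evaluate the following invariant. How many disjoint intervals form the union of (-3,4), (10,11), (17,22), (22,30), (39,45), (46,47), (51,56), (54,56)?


Sort and merge overlapping open intervals.
Merged: (-3,4), (10,11), (17,22), (22,30), (39,45), (46,47), (51,56).
Number of components = 7

7


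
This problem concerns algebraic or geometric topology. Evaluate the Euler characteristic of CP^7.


CP^7 has one cell in each even dimension 0, 2, ..., 2*7 (7+1 cells total).
All cells are even-dimensional, so chi = number of cells.
chi = 7 + 1 = 8

8


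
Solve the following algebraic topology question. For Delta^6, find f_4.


Delta^6 has 6+1 vertices. A 4-face is a choice of 4+1 vertices.
f_4 = C(6+1, 4+1) = C(7,5) = 21

21


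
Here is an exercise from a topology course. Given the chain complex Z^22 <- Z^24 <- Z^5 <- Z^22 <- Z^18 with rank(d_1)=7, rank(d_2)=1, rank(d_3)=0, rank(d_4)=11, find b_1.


rank H_k = rank(ker d_k) - rank(im d_{k+1}).
rank(ker d_1) = rank(C_1) - rank(d_1) = 24 - 7 = 17.
rank(im d_{1+1}) = 1.
rank H_1 = 17 - 1 = 16

16


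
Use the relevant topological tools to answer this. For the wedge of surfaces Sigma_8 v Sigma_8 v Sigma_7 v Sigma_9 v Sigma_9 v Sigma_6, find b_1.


For a wedge X v Y: reduced H_k(X v Y) = H_k(X) + H_k(Y).
Each Sigma_g contributes b_1 = 2g.
b_1 = 16 + 16 + 14 + 18 + 18 + 12 = 94

94


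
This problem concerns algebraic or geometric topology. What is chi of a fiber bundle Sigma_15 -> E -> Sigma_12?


For a fiber bundle F -> E -> B (with CW structure): chi(E) = chi(B) * chi(F).
chi(Sigma_12) = -22, chi(Sigma_15) = -28.
chi(E) = (-22) * (-28) = 616

616


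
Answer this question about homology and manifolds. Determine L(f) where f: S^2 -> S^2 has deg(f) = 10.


On S^2: L(f) = tr(f_0*) + (-1)^2 tr(f_2*) = 1 + (-1)^2 * deg(f).
L(f) = 1 + (-1)^2 * 10 = 1 + 10 = 11

11


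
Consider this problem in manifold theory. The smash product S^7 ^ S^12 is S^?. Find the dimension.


S^m ^ S^n = S^{m+n}.
k = 7 + 12 = 19

19


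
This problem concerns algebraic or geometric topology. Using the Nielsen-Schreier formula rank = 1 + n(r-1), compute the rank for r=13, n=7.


Nielsen-Schreier: an index-n subgroup of F_r is free of rank 1 + n(r-1).
Equivalently: chi(cover) = n*chi(base); chi(vee_r S^1) = 1 - 13 = -12.
chi(E) = 7*(-12) = -84; rank = 1 - chi(E) = 1 - (-84) = 85.
rank = 1 + 7*(13-1) = 1 + 84 = 85

85


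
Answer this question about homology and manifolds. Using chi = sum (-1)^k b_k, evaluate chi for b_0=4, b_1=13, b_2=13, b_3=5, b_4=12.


chi = sum_k (-1)^k b_k.
= (4) + (-13) + (13) + (-5) + (12)
= 11

11


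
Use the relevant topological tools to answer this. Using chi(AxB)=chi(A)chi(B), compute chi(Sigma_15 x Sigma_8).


chi(Sigma_15) = 2 - 2*15 = -28
chi(Sigma_8) = 2 - 2*8 = -14
chi(product) = (-28) * (-14) = 392

392


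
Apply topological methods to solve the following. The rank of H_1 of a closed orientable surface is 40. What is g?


For a closed orientable surface: b_1 = 2g.
40 = 2g
g = 40 / 2 = 20

20


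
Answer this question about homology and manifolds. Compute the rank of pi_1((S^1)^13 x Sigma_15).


pi_1(A x B) = pi_1(A) x pi_1(B); rank of abelianization = b_1.
b_1(T^13) = 13, b_1(Sigma_15) = 2*15 = 30.
b_1(product) = 13 + 30 = 43

43


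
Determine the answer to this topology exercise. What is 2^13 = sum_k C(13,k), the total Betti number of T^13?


b_k(T^13) = C(13,k), so the sum over k is sum_k C(13,k) = 2^13.
Total = 2^13 = 8192

8192


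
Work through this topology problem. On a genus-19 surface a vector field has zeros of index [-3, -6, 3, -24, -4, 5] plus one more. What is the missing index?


Poincare-Hopf: sum of indices = chi(M).
chi(Sigma_19) = 2 - 2*19 = -36.
Sum of known indices = -29.
x = chi - (sum known) = -36 - (-29) = -7

-7


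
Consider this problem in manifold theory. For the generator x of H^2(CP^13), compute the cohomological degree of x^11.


|x| = 2 in H^*(CP^n).
|x^11| = 11 * |x| = 11 * 2 = 22

22


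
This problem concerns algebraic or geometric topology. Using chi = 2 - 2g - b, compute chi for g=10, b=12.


For a compact orientable surface with genus g and b boundary components: chi = 2 - 2g - b.
chi = 2 - 2*10 - 12 = 2 - 20 - 12 = -30

-30


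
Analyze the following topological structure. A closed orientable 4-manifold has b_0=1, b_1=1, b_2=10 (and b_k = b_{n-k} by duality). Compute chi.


By Poincare duality b_k = b_{4-k}, so full Betti numbers: b_0=1, b_1=1, b_2=10, b_3=1, b_4=1.
chi = sum (-1)^k b_k = 10

10


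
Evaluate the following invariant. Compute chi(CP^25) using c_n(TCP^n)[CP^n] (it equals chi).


For any closed oriented manifold, <e(TM),[M]> = chi(M).
chi(CP^25) = 25+1 = 26

26


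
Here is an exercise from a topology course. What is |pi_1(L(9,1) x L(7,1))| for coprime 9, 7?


pi_1(X x Y) = pi_1(X) x pi_1(Y).
pi_1(L(9,1)) = Z/9, pi_1(L(7,1)) = Z/7.
|Z/9 x Z/7| = 9 * 7 = 63

63


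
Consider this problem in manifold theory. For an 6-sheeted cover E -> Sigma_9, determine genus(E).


For an n-sheeted cover: chi(E) = n * chi(B).
chi(Sigma_9) = 2 - 2*9 = -16.
chi(E) = 6 * (-16) = -96.
genus(E) = (2 - chi(E))/2 = (2 - (-96))/2 = 98/2 = 49

49


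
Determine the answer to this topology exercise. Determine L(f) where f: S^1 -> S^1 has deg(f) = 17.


On S^1: L(f) = tr(f_0*) + (-1)^1 tr(f_1*) = 1 + (-1)^1 * deg(f).
L(f) = 1 + (-1)^1 * 17 = 1 + -17 = -16

-16


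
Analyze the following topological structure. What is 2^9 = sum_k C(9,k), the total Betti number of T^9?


b_k(T^9) = C(9,k), so the sum over k is sum_k C(9,k) = 2^9.
Total = 2^9 = 512

512


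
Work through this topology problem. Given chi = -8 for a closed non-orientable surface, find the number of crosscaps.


chi = 2 - k for closed non-orientable surfaces with k crosscaps.
-8 = 2 - k
k = 2 - (-8) = 10

10


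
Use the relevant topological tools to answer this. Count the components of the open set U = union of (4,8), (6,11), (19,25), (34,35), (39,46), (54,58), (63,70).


Sort and merge overlapping open intervals.
Merged: (4,11), (19,25), (34,35), (39,46), (54,58), (63,70).
Number of components = 6

6


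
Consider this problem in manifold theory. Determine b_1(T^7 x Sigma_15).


pi_1(A x B) = pi_1(A) x pi_1(B); rank of abelianization = b_1.
b_1(T^7) = 7, b_1(Sigma_15) = 2*15 = 30.
b_1(product) = 7 + 30 = 37

37


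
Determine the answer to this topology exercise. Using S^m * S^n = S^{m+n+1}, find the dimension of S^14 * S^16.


Join of spheres: S^m * S^n = S^{m+n+1}.
dim = 14 + 16 + 1 = 31

31


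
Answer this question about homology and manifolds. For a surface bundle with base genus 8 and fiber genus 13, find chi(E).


For a fiber bundle F -> E -> B (with CW structure): chi(E) = chi(B) * chi(F).
chi(Sigma_8) = -14, chi(Sigma_13) = -24.
chi(E) = (-14) * (-24) = 336

336


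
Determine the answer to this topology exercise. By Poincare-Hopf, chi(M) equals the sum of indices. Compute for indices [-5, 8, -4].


Poincare-Hopf: chi(M) = sum of indices of zeros.
chi = (-5) + (8) + (-4) = -1

-1


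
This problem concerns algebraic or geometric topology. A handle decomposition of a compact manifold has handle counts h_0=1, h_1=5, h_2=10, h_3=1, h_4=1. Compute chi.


Handles of index k contribute (-1)^k to chi (same as CW cells).
chi = (1) + (-5) + (10) + (-1) + (1) = 6

6


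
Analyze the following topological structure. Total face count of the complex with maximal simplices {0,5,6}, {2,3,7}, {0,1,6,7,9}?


Each maximal simplex on m vertices has 2^m - 1 nonempty faces.
Take the union (dedupe shared faces).
Total distinct faces = 41

41


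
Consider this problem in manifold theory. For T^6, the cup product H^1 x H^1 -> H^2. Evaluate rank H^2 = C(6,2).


Cup product: H^p x H^q -> H^{p+q}; here p+q = 1+1 = 2.
rank H^k(T^n) = C(n,k).
C(6,2) = 15

15


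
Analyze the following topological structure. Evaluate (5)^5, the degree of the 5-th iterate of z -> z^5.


deg(f) = 5. Degree is multiplicative: deg(f^5) = (deg f)^5.
deg(f^5) = (5)^5 = 3125

3125


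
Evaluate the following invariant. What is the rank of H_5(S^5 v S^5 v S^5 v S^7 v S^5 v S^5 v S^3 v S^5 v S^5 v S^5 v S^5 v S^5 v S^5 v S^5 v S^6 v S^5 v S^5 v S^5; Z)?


For a wedge of spheres, H_k (k>0) is free on one generator per sphere of dimension k.
Spheres of dimension 5: count = 15.
b_5 = 15

15


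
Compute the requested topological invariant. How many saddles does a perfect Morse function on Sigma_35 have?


A perfect Morse function has m_k = b_k.
For Sigma_35: b_0=1, b_1=2g=70, b_2=1.
Saddles m_1 = 2g = 70

70


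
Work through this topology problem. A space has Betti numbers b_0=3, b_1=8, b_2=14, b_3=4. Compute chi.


chi = sum_k (-1)^k b_k.
= (3) + (-8) + (14) + (-4)
= 5

5


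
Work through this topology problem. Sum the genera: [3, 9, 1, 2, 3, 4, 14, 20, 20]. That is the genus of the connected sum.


Genus is additive under connected sum of orientable surfaces.
g = 3 + 9 + 1 + 2 + 3 + 4 + 14 + 20 + 20 = 76

76


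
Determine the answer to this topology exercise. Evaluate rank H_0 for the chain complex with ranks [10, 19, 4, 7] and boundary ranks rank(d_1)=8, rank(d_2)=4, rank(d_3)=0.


rank H_k = rank(ker d_k) - rank(im d_{k+1}).
rank(ker d_0) = rank(C_0) - rank(d_0) = 10 - 0 = 10.
rank(im d_{0+1}) = 8.
rank H_0 = 10 - 8 = 2

2


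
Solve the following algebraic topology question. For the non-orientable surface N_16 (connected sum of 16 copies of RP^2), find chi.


For a non-orientable closed surface with k crosscaps: chi = 2 - k.
Here k = 16.
chi = 2 - 16 = -14

-14


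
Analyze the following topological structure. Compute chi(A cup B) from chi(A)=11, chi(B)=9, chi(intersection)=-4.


chi(A cup B) = chi(A) + chi(B) - chi(A cap B)
= 11 + (9) - (-4)
= 24

24


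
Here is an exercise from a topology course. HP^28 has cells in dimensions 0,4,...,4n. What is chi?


HP^28 has one cell in each dimension 0, 4, ..., 4*28 (28+1 cells, all even-dim).
chi = 28 + 1 = 29

29


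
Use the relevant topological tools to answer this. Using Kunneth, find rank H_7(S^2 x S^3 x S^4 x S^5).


Each S^d has Poincare polynomial 1 + t^d.
The product S^2 x S^3 x S^4 x S^5 has Poincare polynomial prod(1+t^d_i).
Expanding: b_0=1, b_2=1, b_3=1, b_4=1, b_5=2, b_6=1, b_7=2, b_8=1, b_9=2, b_10=1, b_11=1, b_12=1, b_14=1.
b_7 = 2

2


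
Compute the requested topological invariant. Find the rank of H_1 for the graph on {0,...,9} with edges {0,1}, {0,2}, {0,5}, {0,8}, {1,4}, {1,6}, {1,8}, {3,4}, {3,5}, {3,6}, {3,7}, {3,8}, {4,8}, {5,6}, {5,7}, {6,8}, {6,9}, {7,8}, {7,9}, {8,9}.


b_1 = E - V + (number of components).
E = 20, V = 10, components = 1.
b_1 = 20 - 10 + 1 = 11

11


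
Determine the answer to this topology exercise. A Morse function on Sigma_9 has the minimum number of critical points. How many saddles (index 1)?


A perfect Morse function has m_k = b_k.
For Sigma_9: b_0=1, b_1=2g=18, b_2=1.
Saddles m_1 = 2g = 18

18


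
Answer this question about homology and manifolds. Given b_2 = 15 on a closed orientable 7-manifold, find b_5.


Poincare duality for closed orientable n-manifolds: b_k = b_{n-k}.
Here n = 7, so b_5 = b_2 = 15

15


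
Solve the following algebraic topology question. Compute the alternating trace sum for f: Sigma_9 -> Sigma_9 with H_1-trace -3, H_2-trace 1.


L(f) = tr(f_0*) - tr(f_1*) + tr(f_2*).
= 1 - (-3) + (1)
= 5

5


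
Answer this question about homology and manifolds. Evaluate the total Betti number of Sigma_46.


For Sigma_46: b_0 = 1, b_1 = 2g = 92, b_2 = 1.
Total = 1 + 92 + 1 = 94

94


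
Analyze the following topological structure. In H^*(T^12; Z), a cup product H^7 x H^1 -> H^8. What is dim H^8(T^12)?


Cup product: H^p x H^q -> H^{p+q}; here p+q = 7+1 = 8.
rank H^k(T^n) = C(n,k).
C(12,8) = 495

495


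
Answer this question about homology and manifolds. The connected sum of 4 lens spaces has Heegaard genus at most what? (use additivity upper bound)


Heegaard genus satisfies g(A#B) <= g(A) + g(B).
Each lens space has g = 1.
Upper bound: 4 * 1 = 4

4


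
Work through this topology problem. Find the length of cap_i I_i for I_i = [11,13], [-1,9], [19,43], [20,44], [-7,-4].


Intersection = [max(a_i), min(b_i)] = [20, -4].
Since 20 > -4, the intersection is empty.
Length = 0

0


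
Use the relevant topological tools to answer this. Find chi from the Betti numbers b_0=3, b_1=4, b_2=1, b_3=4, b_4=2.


chi = sum_k (-1)^k b_k.
= (3) + (-4) + (1) + (-4) + (2)
= -2

-2


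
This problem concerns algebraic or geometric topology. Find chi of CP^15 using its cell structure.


CP^15 has one cell in each even dimension 0, 2, ..., 2*15 (15+1 cells total).
All cells are even-dimensional, so chi = number of cells.
chi = 15 + 1 = 16

16


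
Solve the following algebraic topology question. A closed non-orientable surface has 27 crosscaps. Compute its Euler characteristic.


For a non-orientable closed surface with k crosscaps: chi = 2 - k.
Here k = 27.
chi = 2 - 27 = -25

-25


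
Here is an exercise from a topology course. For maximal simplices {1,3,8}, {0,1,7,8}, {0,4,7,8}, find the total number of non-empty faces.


Each maximal simplex on m vertices has 2^m - 1 nonempty faces.
Take the union (dedupe shared faces).
Total distinct faces = 27

27


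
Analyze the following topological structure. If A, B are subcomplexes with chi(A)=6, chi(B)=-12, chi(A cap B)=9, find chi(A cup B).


chi(A cup B) = chi(A) + chi(B) - chi(A cap B)
= 6 + (-12) - (9)
= -15

-15


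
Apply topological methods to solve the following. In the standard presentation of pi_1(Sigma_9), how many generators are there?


Standard presentation: pi_1(Sigma_g) = <a_1,b_1,...,a_g,b_g | [a_1,b_1]...[a_g,b_g] = 1>.
Number of generators = 2g = 2*9 = 18

18


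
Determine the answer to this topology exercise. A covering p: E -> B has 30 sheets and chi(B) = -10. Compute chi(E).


For a finite covering: chi(E) = (number of sheets) * chi(B).
chi(E) = 30 * (-10) = -300

-300


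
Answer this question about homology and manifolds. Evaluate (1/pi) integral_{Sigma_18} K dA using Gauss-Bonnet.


Gauss-Bonnet: integral K dA = 2*pi*chi(M).
chi(Sigma_18) = 2 - 2*18 = -34.
(integral K dA)/pi = 2*chi = 2*(-34) = -68

-68


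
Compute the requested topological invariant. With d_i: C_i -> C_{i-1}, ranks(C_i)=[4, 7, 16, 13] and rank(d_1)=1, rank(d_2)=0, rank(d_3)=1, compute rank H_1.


rank H_k = rank(ker d_k) - rank(im d_{k+1}).
rank(ker d_1) = rank(C_1) - rank(d_1) = 7 - 1 = 6.
rank(im d_{1+1}) = 0.
rank H_1 = 6 - 0 = 6

6


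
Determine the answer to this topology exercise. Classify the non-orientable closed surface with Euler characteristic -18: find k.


chi = 2 - k for closed non-orientable surfaces with k crosscaps.
-18 = 2 - k
k = 2 - (-18) = 20

20


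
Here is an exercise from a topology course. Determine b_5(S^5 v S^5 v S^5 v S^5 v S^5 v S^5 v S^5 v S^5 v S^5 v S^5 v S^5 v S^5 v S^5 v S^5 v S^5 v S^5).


For a wedge of spheres, H_k (k>0) is free on one generator per sphere of dimension k.
Spheres of dimension 5: count = 16.
b_5 = 16

16


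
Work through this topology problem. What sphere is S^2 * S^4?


Join of spheres: S^m * S^n = S^{m+n+1}.
dim = 2 + 4 + 1 = 7

7


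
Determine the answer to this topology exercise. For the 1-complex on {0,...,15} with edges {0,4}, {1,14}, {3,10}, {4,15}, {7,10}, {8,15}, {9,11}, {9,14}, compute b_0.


Run DFS/union-find over 16 vertices.
V = 16, E = 8.
Number of components = 8

8


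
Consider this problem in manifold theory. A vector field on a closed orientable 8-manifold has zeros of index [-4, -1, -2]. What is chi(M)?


Poincare-Hopf: chi(M) = sum of indices of zeros.
chi = (-4) + (-1) + (-2) = -7

-7


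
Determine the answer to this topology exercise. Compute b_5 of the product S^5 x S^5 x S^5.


Each S^d has Poincare polynomial 1 + t^d.
The product S^5 x S^5 x S^5 has Poincare polynomial prod(1+t^d_i).
Expanding: b_0=1, b_5=3, b_10=3, b_15=1.
b_5 = 3

3


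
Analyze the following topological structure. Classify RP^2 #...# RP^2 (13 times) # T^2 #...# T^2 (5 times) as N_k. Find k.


Since a >= 1, the sum is non-orientable; each T^2 can be replaced by RP^2 # RP^2 (since T^2#RP^2 = 3RP^2).
Total crosscaps k = 13 + 2*5 = 23.
Check via chi: chi = 13*1 + 5*0 - (13+5-1)*2 = -21 = 2 - k = -21. Consistent.

23


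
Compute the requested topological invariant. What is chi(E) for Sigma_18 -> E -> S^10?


chi(S^10) = 2 (n even), chi(Sigma_18) = 2 - 2*18 = -34.
chi(E) = 2 * (-34) = -68

-68


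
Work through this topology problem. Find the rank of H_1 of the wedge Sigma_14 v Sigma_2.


For a wedge: H_1(A v B) = H_1(A) + H_1(B).
b_1(Sigma_14) = 28, b_1(Sigma_2) = 4.
b_1 = 28 + 4 = 32

32


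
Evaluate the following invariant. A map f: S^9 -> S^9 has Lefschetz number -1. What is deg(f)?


L(f) = 1 + (-1)^9 deg(f) on S^9.
-1 = 1 + (-1)^9 * deg(f)
(-1)^9 * deg(f) = -2
deg(f) = 2

2


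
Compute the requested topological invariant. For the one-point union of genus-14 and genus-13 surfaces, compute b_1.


For a wedge: H_1(A v B) = H_1(A) + H_1(B).
b_1(Sigma_14) = 28, b_1(Sigma_13) = 26.
b_1 = 28 + 26 = 54

54


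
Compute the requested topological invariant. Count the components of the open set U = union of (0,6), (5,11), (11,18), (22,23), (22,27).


Sort and merge overlapping open intervals.
Merged: (0,11), (11,18), (22,27).
Number of components = 3

3


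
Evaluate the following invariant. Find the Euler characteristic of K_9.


K_9: V = 9, E = C(9,2) = 36.
chi = V - E = 9 - 36 = -27

-27


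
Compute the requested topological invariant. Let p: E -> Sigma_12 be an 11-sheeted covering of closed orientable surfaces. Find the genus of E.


For an n-sheeted cover: chi(E) = n * chi(B).
chi(Sigma_12) = 2 - 2*12 = -22.
chi(E) = 11 * (-22) = -242.
genus(E) = (2 - chi(E))/2 = (2 - (-242))/2 = 244/2 = 122

122


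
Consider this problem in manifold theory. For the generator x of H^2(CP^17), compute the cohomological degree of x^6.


|x| = 2 in H^*(CP^n).
|x^6| = 6 * |x| = 6 * 2 = 12

12


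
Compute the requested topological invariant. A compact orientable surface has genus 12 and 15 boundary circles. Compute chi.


For a compact orientable surface with genus g and b boundary components: chi = 2 - 2g - b.
chi = 2 - 2*12 - 15 = 2 - 24 - 15 = -37

-37


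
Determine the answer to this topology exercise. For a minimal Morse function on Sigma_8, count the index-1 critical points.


A perfect Morse function has m_k = b_k.
For Sigma_8: b_0=1, b_1=2g=16, b_2=1.
Saddles m_1 = 2g = 16

16


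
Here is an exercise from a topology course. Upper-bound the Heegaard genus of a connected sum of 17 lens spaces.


Heegaard genus satisfies g(A#B) <= g(A) + g(B).
Each lens space has g = 1.
Upper bound: 17 * 1 = 17

17


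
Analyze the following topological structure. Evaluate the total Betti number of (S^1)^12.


b_k(T^12) = C(12,k), so the sum over k is sum_k C(12,k) = 2^12.
Total = 2^12 = 4096

4096


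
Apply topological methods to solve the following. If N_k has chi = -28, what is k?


chi = 2 - k for closed non-orientable surfaces with k crosscaps.
-28 = 2 - k
k = 2 - (-28) = 30

30


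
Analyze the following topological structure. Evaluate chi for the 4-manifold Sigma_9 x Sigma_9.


chi(Sigma_9) = 2 - 2*9 = -16
chi(Sigma_9) = 2 - 2*9 = -16
chi(product) = (-16) * (-16) = 256

256


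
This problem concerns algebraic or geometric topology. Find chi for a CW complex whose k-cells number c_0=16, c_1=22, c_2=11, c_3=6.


chi = sum_k (-1)^k c_k.
= (-1)^0*16 + (-1)^1*22 + (-1)^2*11 + (-1)^3*6
= (16) + (-22) + (11) + (-6)
= -1

-1


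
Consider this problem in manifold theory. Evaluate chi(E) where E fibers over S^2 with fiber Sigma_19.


chi(S^2) = 2 (n even), chi(Sigma_19) = 2 - 2*19 = -36.
chi(E) = 2 * (-36) = -72

-72


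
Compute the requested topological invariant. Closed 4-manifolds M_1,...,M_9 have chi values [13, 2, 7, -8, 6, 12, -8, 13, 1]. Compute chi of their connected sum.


For n-manifolds: chi(A#B) = chi(A) + chi(B) - chi(S^4).
chi(S^4) = 1 + (-1)^4 = 2.
chi(#) = (sum chi_i) - (9-1)*chi(S^4) = 38 - 8*2 = 22

22


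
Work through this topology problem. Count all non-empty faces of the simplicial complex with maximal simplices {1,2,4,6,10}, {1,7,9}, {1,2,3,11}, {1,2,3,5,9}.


Each maximal simplex on m vertices has 2^m - 1 nonempty faces.
Take the union (dedupe shared faces).
Total distinct faces = 71

71


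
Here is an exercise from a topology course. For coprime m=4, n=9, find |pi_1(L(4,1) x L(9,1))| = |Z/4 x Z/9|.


pi_1(X x Y) = pi_1(X) x pi_1(Y).
pi_1(L(4,1)) = Z/4, pi_1(L(9,1)) = Z/9.
|Z/4 x Z/9| = 4 * 9 = 36

36


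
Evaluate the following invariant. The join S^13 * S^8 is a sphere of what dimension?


Join of spheres: S^m * S^n = S^{m+n+1}.
dim = 13 + 8 + 1 = 22

22


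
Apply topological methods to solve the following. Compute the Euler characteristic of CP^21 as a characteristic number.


For any closed oriented manifold, <e(TM),[M]> = chi(M).
chi(CP^21) = 21+1 = 22

22


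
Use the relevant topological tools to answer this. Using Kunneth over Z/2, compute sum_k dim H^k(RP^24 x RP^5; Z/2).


dim H^*(RP^n; Z/2) = n+1 (one Z/2 in each degree 0..n).
Total Betti number is multiplicative.
Total = (24+1) * (5+1) = 25 * 6 = 150

150


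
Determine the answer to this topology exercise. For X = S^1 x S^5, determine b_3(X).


Each S^d has Poincare polynomial 1 + t^d.
The product S^1 x S^5 has Poincare polynomial prod(1+t^d_i).
Expanding: b_0=1, b_1=1, b_5=1, b_6=1.
b_3 = 0

0


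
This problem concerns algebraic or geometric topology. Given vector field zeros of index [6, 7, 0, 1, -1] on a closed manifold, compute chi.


Poincare-Hopf: chi(M) = sum of indices of zeros.
chi = (6) + (7) + (0) + (1) + (-1) = 13

13


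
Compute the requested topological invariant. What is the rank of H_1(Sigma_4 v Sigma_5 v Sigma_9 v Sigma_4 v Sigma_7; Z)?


For a wedge X v Y: reduced H_k(X v Y) = H_k(X) + H_k(Y).
Each Sigma_g contributes b_1 = 2g.
b_1 = 8 + 10 + 18 + 8 + 14 = 58

58


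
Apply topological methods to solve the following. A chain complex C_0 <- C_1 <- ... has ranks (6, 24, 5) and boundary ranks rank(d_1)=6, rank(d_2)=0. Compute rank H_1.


rank H_k = rank(ker d_k) - rank(im d_{k+1}).
rank(ker d_1) = rank(C_1) - rank(d_1) = 24 - 6 = 18.
rank(im d_{1+1}) = 0.
rank H_1 = 18 - 0 = 18

18


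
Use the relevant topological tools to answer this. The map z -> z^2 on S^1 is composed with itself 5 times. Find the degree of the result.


deg(f) = 2. Degree is multiplicative: deg(f^5) = (deg f)^5.
deg(f^5) = (2)^5 = 32

32


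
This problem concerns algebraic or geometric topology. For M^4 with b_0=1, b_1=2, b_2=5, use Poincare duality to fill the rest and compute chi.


By Poincare duality b_k = b_{4-k}, so full Betti numbers: b_0=1, b_1=2, b_2=5, b_3=2, b_4=1.
chi = sum (-1)^k b_k = 3

3


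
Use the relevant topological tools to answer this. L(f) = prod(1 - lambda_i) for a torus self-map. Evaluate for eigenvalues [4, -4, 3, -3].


For a torus self-map: L(f) = det(I - A) where A acts on H_1.
L(f) = (1-4) * (1--4) * (1-3) * (1--3) = -3 * 5 * -2 * 4 = 120

120


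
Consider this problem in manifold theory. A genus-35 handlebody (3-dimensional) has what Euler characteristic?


A genus-g handlebody deformation retracts to a wedge of g circles.
chi(vee_g S^1) = 1 - g.
chi(H_35) = 1 - 35 = -34

-34


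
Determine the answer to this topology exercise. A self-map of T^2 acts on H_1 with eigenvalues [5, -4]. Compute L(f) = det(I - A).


For a torus self-map: L(f) = det(I - A) where A acts on H_1.
L(f) = (1-5) * (1--4) = -4 * 5 = -20

-20


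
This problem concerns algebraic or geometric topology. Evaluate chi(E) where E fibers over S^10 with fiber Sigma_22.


chi(S^10) = 2 (n even), chi(Sigma_22) = 2 - 2*22 = -42.
chi(E) = 2 * (-42) = -84

-84


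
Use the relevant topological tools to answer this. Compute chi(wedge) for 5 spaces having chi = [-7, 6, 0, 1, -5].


chi(A v B) = chi(A) + chi(B) - 1 (one point identified).
For 5 spaces: chi = (sum chi_i) - (5 - 1).
sum = -5; chi = -5 - 4 = -9

-9


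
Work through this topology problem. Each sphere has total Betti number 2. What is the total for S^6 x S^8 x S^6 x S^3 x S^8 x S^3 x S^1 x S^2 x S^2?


Total Betti number is multiplicative under products.
Each S^d (d>=1) has total Betti number 2.
There are 9 sphere factors.
Total = 2^9 = 512

512


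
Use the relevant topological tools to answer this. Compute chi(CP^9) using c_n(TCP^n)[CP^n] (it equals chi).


For any closed oriented manifold, <e(TM),[M]> = chi(M).
chi(CP^9) = 9+1 = 10

10


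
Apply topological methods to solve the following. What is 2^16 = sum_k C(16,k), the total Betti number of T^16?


b_k(T^16) = C(16,k), so the sum over k is sum_k C(16,k) = 2^16.
Total = 2^16 = 65536

65536


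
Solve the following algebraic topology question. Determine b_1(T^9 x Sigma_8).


pi_1(A x B) = pi_1(A) x pi_1(B); rank of abelianization = b_1.
b_1(T^9) = 9, b_1(Sigma_8) = 2*8 = 16.
b_1(product) = 9 + 16 = 25

25


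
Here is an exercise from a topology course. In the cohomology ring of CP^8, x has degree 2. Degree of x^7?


|x| = 2 in H^*(CP^n).
|x^7| = 7 * |x| = 7 * 2 = 14

14


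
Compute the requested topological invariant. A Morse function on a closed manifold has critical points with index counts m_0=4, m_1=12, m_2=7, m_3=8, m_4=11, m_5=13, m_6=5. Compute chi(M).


Morse theory: chi(M) = sum_k (-1)^k m_k where m_k = #(index-k critical points).
= (4) + (-12) + (7) + (-8) + (11) + (-13) + (5) = -6

-6


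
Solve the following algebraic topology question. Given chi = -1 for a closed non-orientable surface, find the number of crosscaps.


chi = 2 - k for closed non-orientable surfaces with k crosscaps.
-1 = 2 - k
k = 2 - (-1) = 3

3


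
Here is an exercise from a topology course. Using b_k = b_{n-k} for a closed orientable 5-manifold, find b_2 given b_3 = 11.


Poincare duality for closed orientable n-manifolds: b_k = b_{n-k}.
Here n = 5, so b_2 = b_3 = 11

11


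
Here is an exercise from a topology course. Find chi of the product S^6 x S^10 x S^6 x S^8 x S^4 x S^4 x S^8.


chi is multiplicative: chi(X x Y) = chi(X) chi(Y).
Each even-dim sphere has chi = 2. There are 7 factors.
chi = 2^7 = 128

128


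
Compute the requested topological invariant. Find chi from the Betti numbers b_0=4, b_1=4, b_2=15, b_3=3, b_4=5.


chi = sum_k (-1)^k b_k.
= (4) + (-4) + (15) + (-3) + (5)
= 17

17


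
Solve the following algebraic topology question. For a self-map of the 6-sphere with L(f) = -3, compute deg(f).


L(f) = 1 + (-1)^6 deg(f) on S^6.
-3 = 1 + (-1)^6 * deg(f)
(-1)^6 * deg(f) = -4
deg(f) = -4

-4


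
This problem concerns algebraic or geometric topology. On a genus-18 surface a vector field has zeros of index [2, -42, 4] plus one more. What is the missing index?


Poincare-Hopf: sum of indices = chi(M).
chi(Sigma_18) = 2 - 2*18 = -34.
Sum of known indices = -36.
x = chi - (sum known) = -34 - (-36) = 2

2


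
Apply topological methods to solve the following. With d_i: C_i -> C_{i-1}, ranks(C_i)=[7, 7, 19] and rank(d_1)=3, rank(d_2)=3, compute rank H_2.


rank H_k = rank(ker d_k) - rank(im d_{k+1}).
rank(ker d_2) = rank(C_2) - rank(d_2) = 19 - 3 = 16.
rank(im d_{2+1}) = 0.
rank H_2 = 16 - 0 = 16

16


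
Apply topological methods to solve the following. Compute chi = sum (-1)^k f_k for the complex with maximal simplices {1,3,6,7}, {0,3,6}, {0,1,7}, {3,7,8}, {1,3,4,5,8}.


Enumerate all faces; f-vector: f_0=8, f_1=20, f_2=17, f_3=6, f_4=1.
chi = sum (-1)^k f_k = 0

0
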